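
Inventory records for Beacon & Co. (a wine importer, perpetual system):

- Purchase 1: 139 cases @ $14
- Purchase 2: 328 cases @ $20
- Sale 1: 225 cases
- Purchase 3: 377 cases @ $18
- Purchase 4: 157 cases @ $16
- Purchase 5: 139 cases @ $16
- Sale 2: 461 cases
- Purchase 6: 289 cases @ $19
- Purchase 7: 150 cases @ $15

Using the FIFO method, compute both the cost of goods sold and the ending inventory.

Sale 1 (225) [FIFO — oldest first]: 139 @ $14 + 86 @ $20 = $3,666
Sale 2 (461) [FIFO — oldest first]: 242 @ $20 + 219 @ $18 = $8,782
Total COGS = $3,666 + $8,782 = $12,448
Ending inventory: 158 @ $18 + 157 @ $16 + 139 @ $16 + 289 @ $19 + 150 @ $15 = $15,321
Check: goods available $27,769 = COGS $12,448 + ending $15,321

COGS = $12,448; ending inventory = $15,321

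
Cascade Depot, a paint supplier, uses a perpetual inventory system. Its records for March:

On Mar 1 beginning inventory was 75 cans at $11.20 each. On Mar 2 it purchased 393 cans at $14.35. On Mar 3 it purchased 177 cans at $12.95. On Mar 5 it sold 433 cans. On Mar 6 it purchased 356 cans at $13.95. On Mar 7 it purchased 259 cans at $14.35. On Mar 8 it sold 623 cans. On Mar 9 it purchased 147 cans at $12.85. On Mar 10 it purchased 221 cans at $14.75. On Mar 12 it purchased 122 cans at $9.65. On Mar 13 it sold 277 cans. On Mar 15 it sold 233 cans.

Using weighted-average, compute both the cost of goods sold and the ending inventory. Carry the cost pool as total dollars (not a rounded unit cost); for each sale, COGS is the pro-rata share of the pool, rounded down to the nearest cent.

After Mar 1: 75 on hand, pool $840.00 (≈ $11.2000 each)
After Mar 2: 468 on hand, pool $6,479.55 (≈ $13.8452 each)
After Mar 3: 645 on hand, pool $8,771.70 (≈ $13.5995 each)
Mar 5, sell 433: 433/645 × $8,771.70 → $5,888.59
After Mar 6: 568 on hand, pool $7,849.31 (≈ $13.8192 each)
After Mar 7: 827 on hand, pool $11,565.96 (≈ $13.9854 each)
Mar 8, sell 623: 623/827 × $11,565.96 → $8,712.92
After Mar 9: 351 on hand, pool $4,741.99 (≈ $13.5099 each)
After Mar 10: 572 on hand, pool $8,001.74 (≈ $13.9891 each)
After Mar 12: 694 on hand, pool $9,179.04 (≈ $13.2263 each)
Mar 13, sell 277: 277/694 × $9,179.04 → $3,663.68
Mar 15, sell 233: 233/417 × $5,515.36 → $3,081.72
Total COGS = $5,888.59 + $8,712.92 + $3,663.68 + $3,081.72 = $21,346.91
Ending inventory (cost pool remaining) = $2,433.64
Check: goods available $23,780.55 = COGS $21,346.91 + ending $2,433.64

COGS = $21,346.91; ending inventory = $2,433.64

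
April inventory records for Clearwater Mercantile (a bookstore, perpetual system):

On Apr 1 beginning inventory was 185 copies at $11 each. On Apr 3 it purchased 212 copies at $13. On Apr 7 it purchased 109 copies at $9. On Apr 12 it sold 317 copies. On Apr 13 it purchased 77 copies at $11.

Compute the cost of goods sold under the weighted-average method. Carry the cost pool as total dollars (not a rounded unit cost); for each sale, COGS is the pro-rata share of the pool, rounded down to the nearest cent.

After Apr 1: 185 on hand, pool $2,035.00 (≈ $11.0000 each)
After Apr 3: 397 on hand, pool $4,791.00 (≈ $12.0680 each)
After Apr 7: 506 on hand, pool $5,772.00 (≈ $11.4071 each)
Apr 12, sell 317: 317/506 × $5,772.00 → $3,616.05
After Apr 13: 266 on hand, pool $3,002.95 (≈ $11.2893 each)
Ending inventory (cost pool remaining) = $3,002.95

COGS = $3,616.05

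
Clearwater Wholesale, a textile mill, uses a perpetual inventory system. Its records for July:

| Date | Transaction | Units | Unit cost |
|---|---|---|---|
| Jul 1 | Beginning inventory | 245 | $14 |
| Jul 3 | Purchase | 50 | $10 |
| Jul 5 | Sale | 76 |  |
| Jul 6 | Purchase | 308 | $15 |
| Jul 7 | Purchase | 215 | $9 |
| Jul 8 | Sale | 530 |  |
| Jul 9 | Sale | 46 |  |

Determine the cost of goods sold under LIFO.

Jul 5, 76 sold [LIFO — newest first]: 50 @ $10 + 26 @ $14 = $864
Jul 8, 530 sold [LIFO — newest first]: 215 @ $9 + 308 @ $15 + 7 @ $14 = $6,653
Jul 9, 46 sold [LIFO — newest first]: 46 @ $14 = $644
Total COGS = $864 + $6,653 + $644 = $8,161
Ending inventory: 166 @ $14 = $2,324

COGS = $8,161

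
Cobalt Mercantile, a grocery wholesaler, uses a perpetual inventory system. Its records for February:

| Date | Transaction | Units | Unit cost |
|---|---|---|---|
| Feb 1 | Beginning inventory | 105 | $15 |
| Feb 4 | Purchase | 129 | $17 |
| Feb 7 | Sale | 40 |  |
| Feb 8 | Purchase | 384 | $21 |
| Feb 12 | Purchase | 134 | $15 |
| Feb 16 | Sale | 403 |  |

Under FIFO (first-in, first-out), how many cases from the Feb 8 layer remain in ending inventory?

Feb 7, 40 sold [FIFO — oldest first]: 40 @ $15 = $600
Feb 16, 403 sold [FIFO — oldest first]: 65 @ $15 + 129 @ $17 + 209 @ $21 = $7,557
Total COGS = $600 + $7,557 = $8,157
Ending inventory: 175 @ $21 + 134 @ $15 = $5,685

175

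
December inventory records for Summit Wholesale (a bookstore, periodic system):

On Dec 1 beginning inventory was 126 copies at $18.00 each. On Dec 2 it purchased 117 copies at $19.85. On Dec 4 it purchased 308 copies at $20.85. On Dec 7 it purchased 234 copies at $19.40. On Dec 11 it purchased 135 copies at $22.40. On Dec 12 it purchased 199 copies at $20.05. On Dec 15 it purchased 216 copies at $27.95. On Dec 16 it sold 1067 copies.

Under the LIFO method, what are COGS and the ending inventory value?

Dec 16, 1067 sold [LIFO — newest first]: 216 @ $27.95 + 199 @ $20.05 + 135 @ $22.40 + 234 @ $19.40 + 283 @ $20.85 = $23,491.30
Ending inventory: 126 @ $18.00 + 117 @ $19.85 + 25 @ $20.85 = $5,111.70

COGS = $23,491.30; ending inventory = $5,111.70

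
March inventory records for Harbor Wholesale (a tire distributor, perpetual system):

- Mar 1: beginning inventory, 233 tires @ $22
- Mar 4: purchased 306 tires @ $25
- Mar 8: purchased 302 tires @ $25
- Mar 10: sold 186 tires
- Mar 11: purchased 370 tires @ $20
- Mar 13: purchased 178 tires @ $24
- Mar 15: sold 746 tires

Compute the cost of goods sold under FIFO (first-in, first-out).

COGS = $22,146

Mar 10, 186 sold [FIFO — oldest first]: 186 @ $22 = $4,092
Mar 15, 746 sold [FIFO — oldest first]: 47 @ $22 + 306 @ $25 + 302 @ $25 + 91 @ $20 = $18,054
Total COGS = $4,092 + $18,054 = $22,146
Ending inventory: 279 @ $20 + 178 @ $24 = $9,852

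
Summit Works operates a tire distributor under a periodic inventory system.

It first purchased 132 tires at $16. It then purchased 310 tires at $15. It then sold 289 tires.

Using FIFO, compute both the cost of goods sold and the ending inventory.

COGS = $4,467; ending inventory = $2,295

Sale 1 (289) [FIFO — oldest first]: 132 @ $16 + 157 @ $15 = $4,467
Ending inventory: 153 @ $15 = $2,295
Check: goods available $6,762 = COGS $4,467 + ending $2,295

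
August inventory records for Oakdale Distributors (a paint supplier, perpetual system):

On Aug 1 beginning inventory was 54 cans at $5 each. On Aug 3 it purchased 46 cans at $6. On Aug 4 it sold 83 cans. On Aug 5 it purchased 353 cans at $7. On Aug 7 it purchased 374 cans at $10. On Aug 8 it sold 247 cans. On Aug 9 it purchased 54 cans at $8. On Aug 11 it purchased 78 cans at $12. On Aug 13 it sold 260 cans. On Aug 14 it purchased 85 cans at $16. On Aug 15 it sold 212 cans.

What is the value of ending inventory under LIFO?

Ending inventory = $1,660

Aug 4, 83 sold [LIFO — newest first]: 46 @ $6 + 37 @ $5 = $461
Aug 8, 247 sold [LIFO — newest first]: 247 @ $10 = $2,470
Aug 13, 260 sold [LIFO — newest first]: 78 @ $12 + 54 @ $8 + 127 @ $10 + 1 @ $7 = $2,645
Aug 15, 212 sold [LIFO — newest first]: 85 @ $16 + 127 @ $7 = $2,249
Total COGS = $461 + $2,470 + $2,645 + $2,249 = $7,825
Ending inventory: 17 @ $5 + 225 @ $7 = $1,660
Check: goods available $9,485 = COGS $7,825 + ending $1,660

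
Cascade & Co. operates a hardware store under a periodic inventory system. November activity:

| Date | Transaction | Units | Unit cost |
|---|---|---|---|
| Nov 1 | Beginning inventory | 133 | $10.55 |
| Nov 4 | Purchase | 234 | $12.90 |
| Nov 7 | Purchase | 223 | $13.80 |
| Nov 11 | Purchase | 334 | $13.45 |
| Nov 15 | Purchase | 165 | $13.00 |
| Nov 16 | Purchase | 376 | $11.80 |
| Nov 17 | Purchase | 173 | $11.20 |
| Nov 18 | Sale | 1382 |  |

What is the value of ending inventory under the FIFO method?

Ending inventory = $2,917.00

Nov 18, 1382 sold [FIFO — oldest first]: 133 @ $10.55 + 234 @ $12.90 + 223 @ $13.80 + 334 @ $13.45 + 165 @ $13.00 + 293 @ $11.80 = $17,593.85
Ending inventory: 83 @ $11.80 + 173 @ $11.20 = $2,917.00
Check: goods available $20,510.85 = COGS $17,593.85 + ending $2,917.00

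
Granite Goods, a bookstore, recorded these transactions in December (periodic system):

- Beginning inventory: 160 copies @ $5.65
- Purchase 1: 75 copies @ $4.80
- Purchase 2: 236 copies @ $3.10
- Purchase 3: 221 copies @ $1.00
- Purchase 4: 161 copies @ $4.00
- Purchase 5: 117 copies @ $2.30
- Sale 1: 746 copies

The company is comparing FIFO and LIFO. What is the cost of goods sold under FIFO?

COGS = $2,432.60

FIFO COGS: 160 @ $5.65 + 75 @ $4.80 + 236 @ $3.10 + 221 @ $1.00 + 54 @ $4.00 = $2,432.60
LIFO COGS: 117 @ $2.30 + 161 @ $4.00 + 221 @ $1.00 + 236 @ $3.10 + 11 @ $4.80 = $1,918.50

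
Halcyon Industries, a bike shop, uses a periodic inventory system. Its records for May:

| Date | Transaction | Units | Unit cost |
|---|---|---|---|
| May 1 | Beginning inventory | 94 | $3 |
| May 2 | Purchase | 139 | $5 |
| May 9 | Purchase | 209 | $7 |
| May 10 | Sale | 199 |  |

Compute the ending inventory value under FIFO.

May 10, 199 sold [FIFO — oldest first]: 94 @ $3 + 105 @ $5 = $807
Ending inventory: 34 @ $5 + 209 @ $7 = $1,633
Check: goods available $2,440 = COGS $807 + ending $1,633

Ending inventory = $1,633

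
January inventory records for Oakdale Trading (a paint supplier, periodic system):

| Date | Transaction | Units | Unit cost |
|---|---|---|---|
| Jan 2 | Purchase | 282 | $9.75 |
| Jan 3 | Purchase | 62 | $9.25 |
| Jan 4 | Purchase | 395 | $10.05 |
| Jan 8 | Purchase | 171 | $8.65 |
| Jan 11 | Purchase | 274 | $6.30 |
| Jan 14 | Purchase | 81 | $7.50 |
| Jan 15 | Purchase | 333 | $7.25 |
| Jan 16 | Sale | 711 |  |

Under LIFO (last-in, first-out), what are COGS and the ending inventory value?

COGS = $4,946.90; ending inventory = $8,572.95

Jan 16, 711 sold [LIFO — newest first]: 333 @ $7.25 + 81 @ $7.50 + 274 @ $6.30 + 23 @ $8.65 = $4,946.90
Ending inventory: 282 @ $9.75 + 62 @ $9.25 + 395 @ $10.05 + 148 @ $8.65 = $8,572.95
Check: goods available $13,519.85 = COGS $4,946.90 + ending $8,572.95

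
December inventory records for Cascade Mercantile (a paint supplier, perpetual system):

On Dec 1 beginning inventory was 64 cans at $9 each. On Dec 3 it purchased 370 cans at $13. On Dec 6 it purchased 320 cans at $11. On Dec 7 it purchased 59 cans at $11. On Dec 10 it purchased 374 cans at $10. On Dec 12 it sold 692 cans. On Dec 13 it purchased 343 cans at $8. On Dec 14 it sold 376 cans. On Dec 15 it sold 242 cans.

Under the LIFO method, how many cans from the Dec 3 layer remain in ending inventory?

Dec 12, 692 sold [LIFO — newest first]: 374 @ $10 + 59 @ $11 + 259 @ $11 = $7,238
Dec 14, 376 sold [LIFO — newest first]: 343 @ $8 + 33 @ $11 = $3,107
Dec 15, 242 sold [LIFO — newest first]: 28 @ $11 + 214 @ $13 = $3,090
Total COGS = $7,238 + $3,107 + $3,090 = $13,435
Ending inventory: 64 @ $9 + 156 @ $13 = $2,604
Check: goods available $16,039 = COGS $13,435 + ending $2,604

156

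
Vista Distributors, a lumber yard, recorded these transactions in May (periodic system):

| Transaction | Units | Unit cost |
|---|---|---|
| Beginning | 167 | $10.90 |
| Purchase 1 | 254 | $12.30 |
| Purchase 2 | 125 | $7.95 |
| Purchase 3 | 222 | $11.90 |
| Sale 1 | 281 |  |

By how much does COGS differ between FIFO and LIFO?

FIFO COGS: 167 @ $10.90 + 114 @ $12.30 = $3,222.50
LIFO COGS: 222 @ $11.90 + 59 @ $7.95 = $3,110.85
Difference = |$3,222.50 − $3,110.85| = $111.65

$111.65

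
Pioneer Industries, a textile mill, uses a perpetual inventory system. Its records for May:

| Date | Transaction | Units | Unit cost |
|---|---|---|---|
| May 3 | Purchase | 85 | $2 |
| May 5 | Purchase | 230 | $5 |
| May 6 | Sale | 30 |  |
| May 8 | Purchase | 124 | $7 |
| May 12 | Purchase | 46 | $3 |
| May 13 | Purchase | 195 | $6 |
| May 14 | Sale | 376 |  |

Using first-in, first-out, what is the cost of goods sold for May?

May 6, 30 sold [FIFO — oldest first]: 30 @ $2 = $60
May 14, 376 sold [FIFO — oldest first]: 55 @ $2 + 230 @ $5 + 91 @ $7 = $1,897
Total COGS = $60 + $1,897 = $1,957
Ending inventory: 33 @ $7 + 46 @ $3 + 195 @ $6 = $1,539

COGS = $1,957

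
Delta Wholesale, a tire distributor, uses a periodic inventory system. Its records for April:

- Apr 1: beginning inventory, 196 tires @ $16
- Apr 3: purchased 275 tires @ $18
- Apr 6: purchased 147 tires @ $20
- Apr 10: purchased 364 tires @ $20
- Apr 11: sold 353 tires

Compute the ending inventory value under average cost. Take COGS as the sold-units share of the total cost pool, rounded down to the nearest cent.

Ending inventory = $11,725.54

Apr 11, sell 353: 353/982 × $18,306.00 → $6,580.46
Ending inventory (cost pool remaining) = $11,725.54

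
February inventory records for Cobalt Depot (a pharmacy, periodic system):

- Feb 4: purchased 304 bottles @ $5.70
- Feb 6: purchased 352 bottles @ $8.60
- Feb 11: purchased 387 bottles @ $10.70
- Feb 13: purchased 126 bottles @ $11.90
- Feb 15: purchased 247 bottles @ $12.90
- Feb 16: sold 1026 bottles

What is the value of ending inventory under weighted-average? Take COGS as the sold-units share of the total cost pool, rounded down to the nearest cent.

Ending inventory = $3,742.08

Feb 16, sell 1026: 1026/1416 × $13,586.60 → $9,844.52
Ending inventory (cost pool remaining) = $3,742.08
Check: goods available $13,586.60 = COGS $9,844.52 + ending $3,742.08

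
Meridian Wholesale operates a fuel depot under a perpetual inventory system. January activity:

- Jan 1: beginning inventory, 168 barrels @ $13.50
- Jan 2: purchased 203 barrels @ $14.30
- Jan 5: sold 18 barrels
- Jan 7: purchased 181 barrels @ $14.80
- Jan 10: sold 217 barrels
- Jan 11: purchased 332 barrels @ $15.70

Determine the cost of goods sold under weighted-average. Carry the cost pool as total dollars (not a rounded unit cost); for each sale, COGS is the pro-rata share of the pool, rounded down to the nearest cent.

After Jan 1: 168 on hand, pool $2,268.00 (≈ $13.5000 each)
After Jan 2: 371 on hand, pool $5,170.90 (≈ $13.9377 each)
Jan 5, sell 18: 18/371 × $5,170.90 → $250.87
After Jan 7: 534 on hand, pool $7,598.83 (≈ $14.2300 each)
Jan 10, sell 217: 217/534 × $7,598.83 → $3,087.91
After Jan 11: 649 on hand, pool $9,723.32 (≈ $14.9820 each)
Total COGS = $250.87 + $3,087.91 = $3,338.78
Ending inventory (cost pool remaining) = $9,723.32
Check: goods available $13,062.10 = COGS $3,338.78 + ending $9,723.32

COGS = $3,338.78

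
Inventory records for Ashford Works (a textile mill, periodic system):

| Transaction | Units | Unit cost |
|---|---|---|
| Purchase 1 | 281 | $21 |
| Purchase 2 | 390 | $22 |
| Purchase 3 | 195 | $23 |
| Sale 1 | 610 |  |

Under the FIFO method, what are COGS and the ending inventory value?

COGS = $13,139; ending inventory = $5,827

Sale 1 (610) [FIFO — oldest first]: 281 @ $21 + 329 @ $22 = $13,139
Ending inventory: 61 @ $22 + 195 @ $23 = $5,827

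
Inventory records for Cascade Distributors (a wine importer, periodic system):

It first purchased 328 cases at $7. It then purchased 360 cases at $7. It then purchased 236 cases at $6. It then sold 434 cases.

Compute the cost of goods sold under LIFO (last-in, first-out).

COGS = $2,802

Sale 1 (434) [LIFO — newest first]: 236 @ $6 + 198 @ $7 = $2,802
Ending inventory: 328 @ $7 + 162 @ $7 = $3,430
Check: goods available $6,232 = COGS $2,802 + ending $3,430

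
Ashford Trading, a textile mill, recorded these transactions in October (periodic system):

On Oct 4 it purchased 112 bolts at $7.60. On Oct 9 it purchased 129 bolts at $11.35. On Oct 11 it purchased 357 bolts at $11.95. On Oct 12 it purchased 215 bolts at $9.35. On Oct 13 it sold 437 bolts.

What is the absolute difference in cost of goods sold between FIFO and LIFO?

FIFO COGS: 112 @ $7.60 + 129 @ $11.35 + 196 @ $11.95 = $4,657.55
LIFO COGS: 215 @ $9.35 + 222 @ $11.95 = $4,663.15
Difference = |$4,657.55 − $4,663.15| = $5.60

$5.60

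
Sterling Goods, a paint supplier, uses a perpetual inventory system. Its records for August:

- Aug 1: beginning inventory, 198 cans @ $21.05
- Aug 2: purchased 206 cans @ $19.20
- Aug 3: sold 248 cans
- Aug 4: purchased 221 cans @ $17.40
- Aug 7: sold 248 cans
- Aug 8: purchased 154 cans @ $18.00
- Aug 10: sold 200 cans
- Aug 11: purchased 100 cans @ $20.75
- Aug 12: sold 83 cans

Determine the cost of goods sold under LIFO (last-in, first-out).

Aug 3, 248 sold [LIFO — newest first]: 206 @ $19.20 + 42 @ $21.05 = $4,839.30
Aug 7, 248 sold [LIFO — newest first]: 221 @ $17.40 + 27 @ $21.05 = $4,413.75
Aug 10, 200 sold [LIFO — newest first]: 154 @ $18.00 + 46 @ $21.05 = $3,740.30
Aug 12, 83 sold [LIFO — newest first]: 83 @ $20.75 = $1,722.25
Total COGS = $4,839.30 + $4,413.75 + $3,740.30 + $1,722.25 = $14,715.60
Ending inventory: 83 @ $21.05 + 17 @ $20.75 = $2,099.90

COGS = $14,715.60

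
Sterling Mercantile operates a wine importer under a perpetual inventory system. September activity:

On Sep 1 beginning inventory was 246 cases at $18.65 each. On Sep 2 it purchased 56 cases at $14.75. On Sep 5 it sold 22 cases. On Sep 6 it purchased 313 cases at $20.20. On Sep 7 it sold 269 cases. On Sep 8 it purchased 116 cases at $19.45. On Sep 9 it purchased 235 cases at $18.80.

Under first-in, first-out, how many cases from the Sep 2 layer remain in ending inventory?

Sep 5, 22 sold [FIFO — oldest first]: 22 @ $18.65 = $410.30
Sep 7, 269 sold [FIFO — oldest first]: 224 @ $18.65 + 45 @ $14.75 = $4,841.35
Total COGS = $410.30 + $4,841.35 = $5,251.65
Ending inventory: 11 @ $14.75 + 313 @ $20.20 + 116 @ $19.45 + 235 @ $18.80 = $13,159.05

11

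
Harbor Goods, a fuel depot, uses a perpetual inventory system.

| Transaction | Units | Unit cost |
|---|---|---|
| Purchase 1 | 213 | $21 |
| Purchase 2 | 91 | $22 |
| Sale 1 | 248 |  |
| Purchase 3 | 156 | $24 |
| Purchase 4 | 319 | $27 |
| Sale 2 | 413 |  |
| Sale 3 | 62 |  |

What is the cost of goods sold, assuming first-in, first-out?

COGS = $17,320

Sale 1 (248) [FIFO — oldest first]: 213 @ $21 + 35 @ $22 = $5,243
Sale 2 (413) [FIFO — oldest first]: 56 @ $22 + 156 @ $24 + 201 @ $27 = $10,403
Sale 3 (62) [FIFO — oldest first]: 62 @ $27 = $1,674
Total COGS = $5,243 + $10,403 + $1,674 = $17,320
Ending inventory: 56 @ $27 = $1,512
Check: goods available $18,832 = COGS $17,320 + ending $1,512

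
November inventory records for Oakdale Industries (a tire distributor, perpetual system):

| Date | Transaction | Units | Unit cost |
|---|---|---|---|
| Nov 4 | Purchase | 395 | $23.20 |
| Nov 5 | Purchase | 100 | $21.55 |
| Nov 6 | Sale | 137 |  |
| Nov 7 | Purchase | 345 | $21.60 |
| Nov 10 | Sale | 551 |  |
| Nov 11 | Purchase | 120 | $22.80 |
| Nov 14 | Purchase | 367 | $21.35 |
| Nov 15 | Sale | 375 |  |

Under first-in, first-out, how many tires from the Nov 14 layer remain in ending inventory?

Nov 6, 137 sold [FIFO — oldest first]: 137 @ $23.20 = $3,178.40
Nov 10, 551 sold [FIFO — oldest first]: 258 @ $23.20 + 100 @ $21.55 + 193 @ $21.60 = $12,309.40
Nov 15, 375 sold [FIFO — oldest first]: 152 @ $21.60 + 120 @ $22.80 + 103 @ $21.35 = $8,218.25
Total COGS = $3,178.40 + $12,309.40 + $8,218.25 = $23,706.05
Ending inventory: 264 @ $21.35 = $5,636.40
Check: goods available $29,342.45 = COGS $23,706.05 + ending $5,636.40

264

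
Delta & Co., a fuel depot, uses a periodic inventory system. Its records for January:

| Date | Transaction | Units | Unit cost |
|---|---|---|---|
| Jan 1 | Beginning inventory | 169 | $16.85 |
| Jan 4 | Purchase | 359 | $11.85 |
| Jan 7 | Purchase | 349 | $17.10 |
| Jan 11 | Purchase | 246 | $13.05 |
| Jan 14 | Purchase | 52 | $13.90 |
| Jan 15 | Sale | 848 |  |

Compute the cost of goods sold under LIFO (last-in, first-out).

COGS = $12,282.85

Jan 15, 848 sold [LIFO — newest first]: 52 @ $13.90 + 246 @ $13.05 + 349 @ $17.10 + 201 @ $11.85 = $12,282.85
Ending inventory: 169 @ $16.85 + 158 @ $11.85 = $4,719.95
Check: goods available $17,002.80 = COGS $12,282.85 + ending $4,719.95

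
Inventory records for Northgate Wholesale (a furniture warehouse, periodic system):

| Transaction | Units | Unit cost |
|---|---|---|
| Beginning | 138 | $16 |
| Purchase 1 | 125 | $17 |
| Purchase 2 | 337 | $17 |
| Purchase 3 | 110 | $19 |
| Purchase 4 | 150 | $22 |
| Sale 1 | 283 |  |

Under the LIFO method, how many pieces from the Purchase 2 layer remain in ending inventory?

314

Sale 1 (283) [LIFO — newest first]: 150 @ $22 + 110 @ $19 + 23 @ $17 = $5,781
Ending inventory: 138 @ $16 + 125 @ $17 + 314 @ $17 = $9,671
Check: goods available $15,452 = COGS $5,781 + ending $9,671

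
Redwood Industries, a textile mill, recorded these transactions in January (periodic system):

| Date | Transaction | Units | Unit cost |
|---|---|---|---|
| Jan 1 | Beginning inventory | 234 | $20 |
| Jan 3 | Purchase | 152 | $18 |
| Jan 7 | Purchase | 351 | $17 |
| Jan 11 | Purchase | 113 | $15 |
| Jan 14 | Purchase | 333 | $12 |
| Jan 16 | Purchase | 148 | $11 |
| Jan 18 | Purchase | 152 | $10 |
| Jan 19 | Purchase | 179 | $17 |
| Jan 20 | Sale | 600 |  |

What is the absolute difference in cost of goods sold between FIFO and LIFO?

$3,411

FIFO COGS: 234 @ $20 + 152 @ $18 + 214 @ $17 = $11,054
LIFO COGS: 179 @ $17 + 152 @ $10 + 148 @ $11 + 121 @ $12 = $7,643
Difference = |$11,054 − $7,643| = $3,411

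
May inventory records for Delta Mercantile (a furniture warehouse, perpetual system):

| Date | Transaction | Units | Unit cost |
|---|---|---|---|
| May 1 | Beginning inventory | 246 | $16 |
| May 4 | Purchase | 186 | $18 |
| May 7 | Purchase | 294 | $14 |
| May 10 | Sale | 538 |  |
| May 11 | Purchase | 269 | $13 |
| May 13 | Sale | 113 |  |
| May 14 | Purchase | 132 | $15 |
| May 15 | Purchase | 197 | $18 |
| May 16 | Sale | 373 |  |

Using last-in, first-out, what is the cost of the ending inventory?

Ending inventory = $4,464

May 10, 538 sold [LIFO — newest first]: 294 @ $14 + 186 @ $18 + 58 @ $16 = $8,392
May 13, 113 sold [LIFO — newest first]: 113 @ $13 = $1,469
May 16, 373 sold [LIFO — newest first]: 197 @ $18 + 132 @ $15 + 44 @ $13 = $6,098
Total COGS = $8,392 + $1,469 + $6,098 = $15,959
Ending inventory: 188 @ $16 + 112 @ $13 = $4,464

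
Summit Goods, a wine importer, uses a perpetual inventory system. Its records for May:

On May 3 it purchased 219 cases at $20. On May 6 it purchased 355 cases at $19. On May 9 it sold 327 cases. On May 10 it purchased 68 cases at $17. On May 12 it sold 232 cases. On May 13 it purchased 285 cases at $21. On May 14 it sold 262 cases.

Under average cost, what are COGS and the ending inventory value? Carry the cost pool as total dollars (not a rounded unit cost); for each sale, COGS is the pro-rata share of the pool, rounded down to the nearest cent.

After May 3: 219 on hand, pool $4,380.00 (≈ $20.0000 each)
After May 6: 574 on hand, pool $11,125.00 (≈ $19.3815 each)
May 9, sell 327: 327/574 × $11,125.00 → $6,337.76
After May 10: 315 on hand, pool $5,943.24 (≈ $18.8674 each)
May 12, sell 232: 232/315 × $5,943.24 → $4,377.24
After May 13: 368 on hand, pool $7,551.00 (≈ $20.5190 each)
May 14, sell 262: 262/368 × $7,551.00 → $5,375.98
Total COGS = $6,337.76 + $4,377.24 + $5,375.98 = $16,090.98
Ending inventory (cost pool remaining) = $2,175.02

COGS = $16,090.98; ending inventory = $2,175.02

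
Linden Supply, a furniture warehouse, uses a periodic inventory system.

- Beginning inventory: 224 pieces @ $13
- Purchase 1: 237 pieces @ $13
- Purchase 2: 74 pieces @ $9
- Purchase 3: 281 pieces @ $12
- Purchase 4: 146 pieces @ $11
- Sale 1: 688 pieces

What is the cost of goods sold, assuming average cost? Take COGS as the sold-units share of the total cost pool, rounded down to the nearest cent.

Sale 1, sell 688: 688/962 × $11,637.00 → $8,322.51
Ending inventory (cost pool remaining) = $3,314.49

COGS = $8,322.51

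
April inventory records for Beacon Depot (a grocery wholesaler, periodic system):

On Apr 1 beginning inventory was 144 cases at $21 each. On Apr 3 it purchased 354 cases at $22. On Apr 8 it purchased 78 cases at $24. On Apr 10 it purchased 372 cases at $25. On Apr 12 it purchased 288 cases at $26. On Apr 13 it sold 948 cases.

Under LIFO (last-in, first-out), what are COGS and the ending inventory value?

COGS = $23,280; ending inventory = $6,192

Apr 13, 948 sold [LIFO — newest first]: 288 @ $26 + 372 @ $25 + 78 @ $24 + 210 @ $22 = $23,280
Ending inventory: 144 @ $21 + 144 @ $22 = $6,192
Check: goods available $29,472 = COGS $23,280 + ending $6,192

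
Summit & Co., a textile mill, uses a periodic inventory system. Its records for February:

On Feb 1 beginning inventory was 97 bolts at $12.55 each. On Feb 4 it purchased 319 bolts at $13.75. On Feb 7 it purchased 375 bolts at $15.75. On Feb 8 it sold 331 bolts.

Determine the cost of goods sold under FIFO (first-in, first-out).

Feb 8, 331 sold [FIFO — oldest first]: 97 @ $12.55 + 234 @ $13.75 = $4,434.85
Ending inventory: 85 @ $13.75 + 375 @ $15.75 = $7,075.00
Check: goods available $11,509.85 = COGS $4,434.85 + ending $7,075.00

COGS = $4,434.85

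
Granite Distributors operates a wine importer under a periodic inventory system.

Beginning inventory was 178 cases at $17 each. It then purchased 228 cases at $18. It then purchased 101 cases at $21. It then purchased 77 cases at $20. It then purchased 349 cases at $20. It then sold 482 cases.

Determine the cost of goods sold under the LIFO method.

COGS = $9,696

Sale 1 (482) [LIFO — newest first]: 349 @ $20 + 77 @ $20 + 56 @ $21 = $9,696
Ending inventory: 178 @ $17 + 228 @ $18 + 45 @ $21 = $8,075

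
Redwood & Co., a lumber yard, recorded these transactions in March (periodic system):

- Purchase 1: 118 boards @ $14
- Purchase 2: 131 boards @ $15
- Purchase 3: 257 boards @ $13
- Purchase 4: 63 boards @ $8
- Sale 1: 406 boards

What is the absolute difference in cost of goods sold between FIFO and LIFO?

FIFO COGS: 118 @ $14 + 131 @ $15 + 157 @ $13 = $5,658
LIFO COGS: 63 @ $8 + 257 @ $13 + 86 @ $15 = $5,135
Difference = |$5,658 − $5,135| = $523

$523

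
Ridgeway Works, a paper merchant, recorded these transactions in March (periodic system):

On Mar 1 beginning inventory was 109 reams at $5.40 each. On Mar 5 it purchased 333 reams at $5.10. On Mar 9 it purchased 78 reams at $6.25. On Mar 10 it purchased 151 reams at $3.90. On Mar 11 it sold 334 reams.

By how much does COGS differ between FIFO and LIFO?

FIFO COGS: 109 @ $5.40 + 225 @ $5.10 = $1,736.10
LIFO COGS: 151 @ $3.90 + 78 @ $6.25 + 105 @ $5.10 = $1,611.90
Difference = |$1,736.10 − $1,611.90| = $124.20

$124.20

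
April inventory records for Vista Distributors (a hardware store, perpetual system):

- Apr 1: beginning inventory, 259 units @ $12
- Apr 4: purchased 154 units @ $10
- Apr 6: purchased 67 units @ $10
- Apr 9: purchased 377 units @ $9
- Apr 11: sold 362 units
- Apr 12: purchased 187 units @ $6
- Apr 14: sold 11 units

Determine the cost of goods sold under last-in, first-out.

COGS = $3,324

Apr 11, 362 sold [LIFO — newest first]: 362 @ $9 = $3,258
Apr 14, 11 sold [LIFO — newest first]: 11 @ $6 = $66
Total COGS = $3,258 + $66 = $3,324
Ending inventory: 259 @ $12 + 154 @ $10 + 67 @ $10 + 15 @ $9 + 176 @ $6 = $6,509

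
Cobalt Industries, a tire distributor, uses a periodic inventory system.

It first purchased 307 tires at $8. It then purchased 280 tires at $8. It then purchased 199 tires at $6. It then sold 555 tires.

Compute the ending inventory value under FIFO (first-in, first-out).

Sale 1 (555) [FIFO — oldest first]: 307 @ $8 + 248 @ $8 = $4,440
Ending inventory: 32 @ $8 + 199 @ $6 = $1,450
Check: goods available $5,890 = COGS $4,440 + ending $1,450

Ending inventory = $1,450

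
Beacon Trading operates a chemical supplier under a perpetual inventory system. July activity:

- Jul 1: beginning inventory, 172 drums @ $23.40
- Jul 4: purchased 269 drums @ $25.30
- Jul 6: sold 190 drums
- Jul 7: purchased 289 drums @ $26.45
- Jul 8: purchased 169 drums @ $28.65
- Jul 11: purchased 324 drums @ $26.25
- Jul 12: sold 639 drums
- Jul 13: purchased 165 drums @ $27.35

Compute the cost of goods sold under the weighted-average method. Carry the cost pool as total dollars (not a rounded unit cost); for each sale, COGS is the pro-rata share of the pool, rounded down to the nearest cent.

COGS = $21,464.04

After Jul 1: 172 on hand, pool $4,024.80 (≈ $23.4000 each)
After Jul 4: 441 on hand, pool $10,830.50 (≈ $24.5590 each)
Jul 6, sell 190: 190/441 × $10,830.50 → $4,666.20
After Jul 7: 540 on hand, pool $13,808.35 (≈ $25.5710 each)
After Jul 8: 709 on hand, pool $18,650.20 (≈ $26.3049 each)
After Jul 11: 1033 on hand, pool $27,155.20 (≈ $26.2877 each)
Jul 12, sell 639: 639/1033 × $27,155.20 → $16,797.84
After Jul 13: 559 on hand, pool $14,870.11 (≈ $26.6013 each)
Total COGS = $4,666.20 + $16,797.84 = $21,464.04
Ending inventory (cost pool remaining) = $14,870.11
Check: goods available $36,334.15 = COGS $21,464.04 + ending $14,870.11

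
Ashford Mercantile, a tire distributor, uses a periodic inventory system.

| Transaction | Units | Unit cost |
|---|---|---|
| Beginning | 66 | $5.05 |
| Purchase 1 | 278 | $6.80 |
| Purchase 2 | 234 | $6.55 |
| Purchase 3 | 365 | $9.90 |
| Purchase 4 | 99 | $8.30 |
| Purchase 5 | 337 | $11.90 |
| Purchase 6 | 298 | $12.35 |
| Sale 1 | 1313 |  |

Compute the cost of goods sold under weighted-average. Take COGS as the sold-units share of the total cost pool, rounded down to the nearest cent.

Sale 1, sell 1313: 1313/1677 × $15,882.20 → $12,434.90
Ending inventory (cost pool remaining) = $3,447.30

COGS = $12,434.90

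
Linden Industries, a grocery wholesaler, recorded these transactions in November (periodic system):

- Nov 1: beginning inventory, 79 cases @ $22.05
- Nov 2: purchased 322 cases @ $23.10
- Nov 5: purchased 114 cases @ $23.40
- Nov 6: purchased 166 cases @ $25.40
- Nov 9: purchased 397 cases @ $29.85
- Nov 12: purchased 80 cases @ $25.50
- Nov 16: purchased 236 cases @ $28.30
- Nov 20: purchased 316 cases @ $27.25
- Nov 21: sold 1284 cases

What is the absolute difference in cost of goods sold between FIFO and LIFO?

$1,958.85

FIFO COGS: 79 @ $22.05 + 322 @ $23.10 + 114 @ $23.40 + 166 @ $25.40 + 397 @ $29.85 + 80 @ $25.50 + 126 @ $28.30 = $33,520.40
LIFO COGS: 316 @ $27.25 + 236 @ $28.30 + 80 @ $25.50 + 397 @ $29.85 + 166 @ $25.40 + 89 @ $23.40 = $35,479.25
Difference = |$33,520.40 − $35,479.25| = $1,958.85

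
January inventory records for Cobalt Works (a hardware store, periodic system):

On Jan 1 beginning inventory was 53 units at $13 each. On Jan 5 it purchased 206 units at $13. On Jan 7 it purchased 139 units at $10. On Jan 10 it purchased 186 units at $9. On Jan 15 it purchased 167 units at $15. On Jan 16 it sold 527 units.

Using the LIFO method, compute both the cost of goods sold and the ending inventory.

COGS = $6,024; ending inventory = $2,912

Jan 16, 527 sold [LIFO — newest first]: 167 @ $15 + 186 @ $9 + 139 @ $10 + 35 @ $13 = $6,024
Ending inventory: 53 @ $13 + 171 @ $13 = $2,912
Check: goods available $8,936 = COGS $6,024 + ending $2,912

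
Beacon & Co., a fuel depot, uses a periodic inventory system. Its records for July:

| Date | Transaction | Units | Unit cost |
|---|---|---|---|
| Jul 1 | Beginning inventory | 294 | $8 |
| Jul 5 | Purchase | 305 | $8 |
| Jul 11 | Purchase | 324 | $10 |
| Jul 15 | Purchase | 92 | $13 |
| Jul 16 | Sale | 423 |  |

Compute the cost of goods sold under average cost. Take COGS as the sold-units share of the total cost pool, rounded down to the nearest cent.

Jul 16, sell 423: 423/1015 × $9,228.00 → $3,845.75
Ending inventory (cost pool remaining) = $5,382.25
Check: goods available $9,228.00 = COGS $3,845.75 + ending $5,382.25

COGS = $3,845.75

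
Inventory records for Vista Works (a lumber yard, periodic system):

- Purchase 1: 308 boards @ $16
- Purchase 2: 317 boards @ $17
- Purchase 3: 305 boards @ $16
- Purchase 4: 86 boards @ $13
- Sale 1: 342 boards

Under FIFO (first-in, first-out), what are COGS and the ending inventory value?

Sale 1 (342) [FIFO — oldest first]: 308 @ $16 + 34 @ $17 = $5,506
Ending inventory: 283 @ $17 + 305 @ $16 + 86 @ $13 = $10,809
Check: goods available $16,315 = COGS $5,506 + ending $10,809

COGS = $5,506; ending inventory = $10,809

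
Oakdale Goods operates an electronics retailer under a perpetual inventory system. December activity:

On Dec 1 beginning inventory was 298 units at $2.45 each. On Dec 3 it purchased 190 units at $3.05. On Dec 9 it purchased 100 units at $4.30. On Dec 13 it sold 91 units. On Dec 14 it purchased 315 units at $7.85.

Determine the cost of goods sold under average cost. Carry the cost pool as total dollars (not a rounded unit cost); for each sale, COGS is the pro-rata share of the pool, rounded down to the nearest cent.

COGS = $269.22

After Dec 1: 298 on hand, pool $730.10 (≈ $2.4500 each)
After Dec 3: 488 on hand, pool $1,309.60 (≈ $2.6836 each)
After Dec 9: 588 on hand, pool $1,739.60 (≈ $2.9585 each)
Dec 13, sell 91: 91/588 × $1,739.60 → $269.22
After Dec 14: 812 on hand, pool $3,943.13 (≈ $4.8561 each)
Ending inventory (cost pool remaining) = $3,943.13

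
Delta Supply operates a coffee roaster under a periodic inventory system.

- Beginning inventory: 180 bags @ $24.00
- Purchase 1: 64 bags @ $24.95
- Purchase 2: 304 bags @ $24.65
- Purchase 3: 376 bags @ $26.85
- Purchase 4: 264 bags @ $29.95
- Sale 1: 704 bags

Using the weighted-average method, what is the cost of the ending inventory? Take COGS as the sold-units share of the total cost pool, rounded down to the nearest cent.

Sale 1, sell 704: 704/1188 × $31,412.80 → $18,614.99
Ending inventory (cost pool remaining) = $12,797.81
Check: goods available $31,412.80 = COGS $18,614.99 + ending $12,797.81

Ending inventory = $12,797.81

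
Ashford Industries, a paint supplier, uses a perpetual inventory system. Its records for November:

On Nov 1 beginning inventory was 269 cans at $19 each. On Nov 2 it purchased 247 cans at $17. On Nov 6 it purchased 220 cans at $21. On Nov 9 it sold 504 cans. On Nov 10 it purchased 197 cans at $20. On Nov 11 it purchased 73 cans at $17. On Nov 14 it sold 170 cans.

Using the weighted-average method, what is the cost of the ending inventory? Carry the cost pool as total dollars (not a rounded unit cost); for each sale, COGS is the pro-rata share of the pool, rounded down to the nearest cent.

After Nov 1: 269 on hand, pool $5,111.00 (≈ $19.0000 each)
After Nov 2: 516 on hand, pool $9,310.00 (≈ $18.0426 each)
After Nov 6: 736 on hand, pool $13,930.00 (≈ $18.9266 each)
Nov 9, sell 504: 504/736 × $13,930.00 → $9,539.02
After Nov 10: 429 on hand, pool $8,330.98 (≈ $19.4195 each)
After Nov 11: 502 on hand, pool $9,571.98 (≈ $19.0677 each)
Nov 14, sell 170: 170/502 × $9,571.98 → $3,241.50
Total COGS = $9,539.02 + $3,241.50 = $12,780.52
Ending inventory (cost pool remaining) = $6,330.48
Check: goods available $19,111.00 = COGS $12,780.52 + ending $6,330.48

Ending inventory = $6,330.48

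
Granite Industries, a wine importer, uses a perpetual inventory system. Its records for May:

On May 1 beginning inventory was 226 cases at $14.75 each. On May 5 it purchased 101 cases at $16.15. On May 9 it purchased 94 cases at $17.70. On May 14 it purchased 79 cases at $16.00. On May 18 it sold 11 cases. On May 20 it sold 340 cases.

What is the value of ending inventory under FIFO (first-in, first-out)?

Ending inventory = $2,503.00

May 18, 11 sold [FIFO — oldest first]: 11 @ $14.75 = $162.25
May 20, 340 sold [FIFO — oldest first]: 215 @ $14.75 + 101 @ $16.15 + 24 @ $17.70 = $5,227.20
Total COGS = $162.25 + $5,227.20 = $5,389.45
Ending inventory: 70 @ $17.70 + 79 @ $16.00 = $2,503.00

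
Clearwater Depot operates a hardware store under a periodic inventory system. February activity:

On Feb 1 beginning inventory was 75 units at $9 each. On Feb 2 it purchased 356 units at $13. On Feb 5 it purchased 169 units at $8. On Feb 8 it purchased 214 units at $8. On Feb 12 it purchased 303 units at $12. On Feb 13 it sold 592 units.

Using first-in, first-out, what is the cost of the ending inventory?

Ending inventory = $5,412

Feb 13, 592 sold [FIFO — oldest first]: 75 @ $9 + 356 @ $13 + 161 @ $8 = $6,591
Ending inventory: 8 @ $8 + 214 @ $8 + 303 @ $12 = $5,412
Check: goods available $12,003 = COGS $6,591 + ending $5,412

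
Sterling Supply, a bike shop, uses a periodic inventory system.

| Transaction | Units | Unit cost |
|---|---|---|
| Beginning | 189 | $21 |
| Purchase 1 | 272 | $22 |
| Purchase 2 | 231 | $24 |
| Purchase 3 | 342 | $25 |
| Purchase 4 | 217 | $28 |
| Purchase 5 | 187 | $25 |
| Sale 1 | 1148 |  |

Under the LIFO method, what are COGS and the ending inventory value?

Sale 1 (1148) [LIFO — newest first]: 187 @ $25 + 217 @ $28 + 342 @ $25 + 231 @ $24 + 171 @ $22 = $28,607
Ending inventory: 189 @ $21 + 101 @ $22 = $6,191

COGS = $28,607; ending inventory = $6,191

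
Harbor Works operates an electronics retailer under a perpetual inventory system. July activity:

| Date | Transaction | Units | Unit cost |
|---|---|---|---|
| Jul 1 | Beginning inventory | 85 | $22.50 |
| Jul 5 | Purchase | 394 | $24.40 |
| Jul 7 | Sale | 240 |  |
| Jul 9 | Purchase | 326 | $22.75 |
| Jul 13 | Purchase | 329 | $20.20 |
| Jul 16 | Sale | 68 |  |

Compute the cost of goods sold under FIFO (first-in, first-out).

Jul 7, 240 sold [FIFO — oldest first]: 85 @ $22.50 + 155 @ $24.40 = $5,694.50
Jul 16, 68 sold [FIFO — oldest first]: 68 @ $24.40 = $1,659.20
Total COGS = $5,694.50 + $1,659.20 = $7,353.70
Ending inventory: 171 @ $24.40 + 326 @ $22.75 + 329 @ $20.20 = $18,234.70

COGS = $7,353.70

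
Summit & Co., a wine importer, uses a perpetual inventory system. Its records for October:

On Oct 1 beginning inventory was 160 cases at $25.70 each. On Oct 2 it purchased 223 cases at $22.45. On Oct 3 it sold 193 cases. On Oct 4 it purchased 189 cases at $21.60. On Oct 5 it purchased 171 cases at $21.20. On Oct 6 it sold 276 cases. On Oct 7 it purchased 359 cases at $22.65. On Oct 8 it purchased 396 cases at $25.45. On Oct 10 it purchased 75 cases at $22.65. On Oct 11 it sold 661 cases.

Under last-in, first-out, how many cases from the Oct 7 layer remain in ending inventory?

Oct 3, 193 sold [LIFO — newest first]: 193 @ $22.45 = $4,332.85
Oct 6, 276 sold [LIFO — newest first]: 171 @ $21.20 + 105 @ $21.60 = $5,893.20
Oct 11, 661 sold [LIFO — newest first]: 75 @ $22.65 + 396 @ $25.45 + 190 @ $22.65 = $16,080.45
Total COGS = $4,332.85 + $5,893.20 + $16,080.45 = $26,306.50
Ending inventory: 160 @ $25.70 + 30 @ $22.45 + 84 @ $21.60 + 169 @ $22.65 = $10,427.75

169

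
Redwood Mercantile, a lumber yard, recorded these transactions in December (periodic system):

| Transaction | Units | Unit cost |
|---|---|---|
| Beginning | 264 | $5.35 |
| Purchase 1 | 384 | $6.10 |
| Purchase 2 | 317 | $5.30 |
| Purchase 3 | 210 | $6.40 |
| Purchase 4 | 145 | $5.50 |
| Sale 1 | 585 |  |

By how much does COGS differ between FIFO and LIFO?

FIFO COGS: 264 @ $5.35 + 321 @ $6.10 = $3,370.50
LIFO COGS: 145 @ $5.50 + 210 @ $6.40 + 230 @ $5.30 = $3,360.50
Difference = |$3,370.50 − $3,360.50| = $10.00

$10.00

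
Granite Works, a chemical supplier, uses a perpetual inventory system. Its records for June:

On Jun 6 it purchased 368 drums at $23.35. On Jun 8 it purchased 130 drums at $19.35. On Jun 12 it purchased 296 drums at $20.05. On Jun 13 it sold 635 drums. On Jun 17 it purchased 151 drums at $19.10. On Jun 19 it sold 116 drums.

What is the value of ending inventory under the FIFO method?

Jun 13, 635 sold [FIFO — oldest first]: 368 @ $23.35 + 130 @ $19.35 + 137 @ $20.05 = $13,855.15
Jun 19, 116 sold [FIFO — oldest first]: 116 @ $20.05 = $2,325.80
Total COGS = $13,855.15 + $2,325.80 = $16,180.95
Ending inventory: 43 @ $20.05 + 151 @ $19.10 = $3,746.25

Ending inventory = $3,746.25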